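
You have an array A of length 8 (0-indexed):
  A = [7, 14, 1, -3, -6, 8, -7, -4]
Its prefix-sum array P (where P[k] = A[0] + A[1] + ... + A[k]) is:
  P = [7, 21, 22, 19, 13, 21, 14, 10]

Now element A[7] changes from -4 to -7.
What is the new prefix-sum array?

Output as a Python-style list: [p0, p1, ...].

Change: A[7] -4 -> -7, delta = -3
P[k] for k < 7: unchanged (A[7] not included)
P[k] for k >= 7: shift by delta = -3
  P[0] = 7 + 0 = 7
  P[1] = 21 + 0 = 21
  P[2] = 22 + 0 = 22
  P[3] = 19 + 0 = 19
  P[4] = 13 + 0 = 13
  P[5] = 21 + 0 = 21
  P[6] = 14 + 0 = 14
  P[7] = 10 + -3 = 7

Answer: [7, 21, 22, 19, 13, 21, 14, 7]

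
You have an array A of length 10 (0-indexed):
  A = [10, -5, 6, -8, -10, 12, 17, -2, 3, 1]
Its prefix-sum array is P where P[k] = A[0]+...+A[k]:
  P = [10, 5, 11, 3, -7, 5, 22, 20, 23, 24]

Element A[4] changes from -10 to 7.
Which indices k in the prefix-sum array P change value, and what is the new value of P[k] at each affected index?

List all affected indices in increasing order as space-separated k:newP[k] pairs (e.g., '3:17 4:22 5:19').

Answer: 4:10 5:22 6:39 7:37 8:40 9:41

Derivation:
P[k] = A[0] + ... + A[k]
P[k] includes A[4] iff k >= 4
Affected indices: 4, 5, ..., 9; delta = 17
  P[4]: -7 + 17 = 10
  P[5]: 5 + 17 = 22
  P[6]: 22 + 17 = 39
  P[7]: 20 + 17 = 37
  P[8]: 23 + 17 = 40
  P[9]: 24 + 17 = 41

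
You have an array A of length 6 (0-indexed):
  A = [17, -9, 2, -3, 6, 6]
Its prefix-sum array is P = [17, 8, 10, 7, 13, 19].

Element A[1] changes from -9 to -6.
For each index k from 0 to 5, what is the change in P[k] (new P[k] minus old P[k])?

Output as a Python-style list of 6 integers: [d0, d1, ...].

Element change: A[1] -9 -> -6, delta = 3
For k < 1: P[k] unchanged, delta_P[k] = 0
For k >= 1: P[k] shifts by exactly 3
Delta array: [0, 3, 3, 3, 3, 3]

Answer: [0, 3, 3, 3, 3, 3]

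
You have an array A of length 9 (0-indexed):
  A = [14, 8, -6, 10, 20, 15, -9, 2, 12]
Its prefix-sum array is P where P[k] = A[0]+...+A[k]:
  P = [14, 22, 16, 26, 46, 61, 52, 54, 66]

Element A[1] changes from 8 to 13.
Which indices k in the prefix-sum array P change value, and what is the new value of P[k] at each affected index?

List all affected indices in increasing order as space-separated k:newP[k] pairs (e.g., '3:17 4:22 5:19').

Answer: 1:27 2:21 3:31 4:51 5:66 6:57 7:59 8:71

Derivation:
P[k] = A[0] + ... + A[k]
P[k] includes A[1] iff k >= 1
Affected indices: 1, 2, ..., 8; delta = 5
  P[1]: 22 + 5 = 27
  P[2]: 16 + 5 = 21
  P[3]: 26 + 5 = 31
  P[4]: 46 + 5 = 51
  P[5]: 61 + 5 = 66
  P[6]: 52 + 5 = 57
  P[7]: 54 + 5 = 59
  P[8]: 66 + 5 = 71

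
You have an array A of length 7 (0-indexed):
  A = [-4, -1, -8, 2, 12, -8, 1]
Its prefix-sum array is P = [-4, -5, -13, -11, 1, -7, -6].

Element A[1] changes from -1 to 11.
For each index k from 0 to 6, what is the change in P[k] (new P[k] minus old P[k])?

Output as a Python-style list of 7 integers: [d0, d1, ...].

Answer: [0, 12, 12, 12, 12, 12, 12]

Derivation:
Element change: A[1] -1 -> 11, delta = 12
For k < 1: P[k] unchanged, delta_P[k] = 0
For k >= 1: P[k] shifts by exactly 12
Delta array: [0, 12, 12, 12, 12, 12, 12]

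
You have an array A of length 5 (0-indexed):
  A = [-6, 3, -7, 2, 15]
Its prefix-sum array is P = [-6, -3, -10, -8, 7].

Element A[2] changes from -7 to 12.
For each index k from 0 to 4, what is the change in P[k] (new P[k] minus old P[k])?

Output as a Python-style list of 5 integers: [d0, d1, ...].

Answer: [0, 0, 19, 19, 19]

Derivation:
Element change: A[2] -7 -> 12, delta = 19
For k < 2: P[k] unchanged, delta_P[k] = 0
For k >= 2: P[k] shifts by exactly 19
Delta array: [0, 0, 19, 19, 19]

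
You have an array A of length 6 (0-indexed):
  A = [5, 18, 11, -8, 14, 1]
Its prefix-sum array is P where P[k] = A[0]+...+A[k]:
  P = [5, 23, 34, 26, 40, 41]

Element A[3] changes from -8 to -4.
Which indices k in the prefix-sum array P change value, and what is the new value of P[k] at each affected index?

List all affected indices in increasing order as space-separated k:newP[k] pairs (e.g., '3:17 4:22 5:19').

Answer: 3:30 4:44 5:45

Derivation:
P[k] = A[0] + ... + A[k]
P[k] includes A[3] iff k >= 3
Affected indices: 3, 4, ..., 5; delta = 4
  P[3]: 26 + 4 = 30
  P[4]: 40 + 4 = 44
  P[5]: 41 + 4 = 45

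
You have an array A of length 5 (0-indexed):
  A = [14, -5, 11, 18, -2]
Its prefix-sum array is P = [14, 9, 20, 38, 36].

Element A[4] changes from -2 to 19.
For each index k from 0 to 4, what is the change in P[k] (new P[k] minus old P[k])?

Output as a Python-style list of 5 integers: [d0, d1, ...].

Answer: [0, 0, 0, 0, 21]

Derivation:
Element change: A[4] -2 -> 19, delta = 21
For k < 4: P[k] unchanged, delta_P[k] = 0
For k >= 4: P[k] shifts by exactly 21
Delta array: [0, 0, 0, 0, 21]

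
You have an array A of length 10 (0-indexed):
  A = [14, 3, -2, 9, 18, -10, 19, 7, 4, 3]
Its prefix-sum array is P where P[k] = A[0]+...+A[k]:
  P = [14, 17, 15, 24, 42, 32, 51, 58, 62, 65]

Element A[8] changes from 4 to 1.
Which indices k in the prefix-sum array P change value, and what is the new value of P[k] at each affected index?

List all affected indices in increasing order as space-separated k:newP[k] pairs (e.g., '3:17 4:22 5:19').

Answer: 8:59 9:62

Derivation:
P[k] = A[0] + ... + A[k]
P[k] includes A[8] iff k >= 8
Affected indices: 8, 9, ..., 9; delta = -3
  P[8]: 62 + -3 = 59
  P[9]: 65 + -3 = 62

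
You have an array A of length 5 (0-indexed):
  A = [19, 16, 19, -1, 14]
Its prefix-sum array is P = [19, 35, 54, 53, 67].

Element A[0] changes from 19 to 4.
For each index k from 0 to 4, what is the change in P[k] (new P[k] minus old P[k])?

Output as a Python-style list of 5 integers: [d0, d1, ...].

Element change: A[0] 19 -> 4, delta = -15
For k < 0: P[k] unchanged, delta_P[k] = 0
For k >= 0: P[k] shifts by exactly -15
Delta array: [-15, -15, -15, -15, -15]

Answer: [-15, -15, -15, -15, -15]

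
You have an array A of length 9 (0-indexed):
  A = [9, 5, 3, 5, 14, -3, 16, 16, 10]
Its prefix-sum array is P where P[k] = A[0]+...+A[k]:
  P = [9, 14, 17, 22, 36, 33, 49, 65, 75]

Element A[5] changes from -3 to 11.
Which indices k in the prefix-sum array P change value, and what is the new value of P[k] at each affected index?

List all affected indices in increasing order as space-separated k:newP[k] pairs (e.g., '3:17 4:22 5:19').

P[k] = A[0] + ... + A[k]
P[k] includes A[5] iff k >= 5
Affected indices: 5, 6, ..., 8; delta = 14
  P[5]: 33 + 14 = 47
  P[6]: 49 + 14 = 63
  P[7]: 65 + 14 = 79
  P[8]: 75 + 14 = 89

Answer: 5:47 6:63 7:79 8:89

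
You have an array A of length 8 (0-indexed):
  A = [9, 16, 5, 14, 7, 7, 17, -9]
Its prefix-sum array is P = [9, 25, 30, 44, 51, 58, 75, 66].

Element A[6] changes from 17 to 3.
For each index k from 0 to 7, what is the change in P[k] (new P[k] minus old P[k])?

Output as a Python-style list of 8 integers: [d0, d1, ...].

Element change: A[6] 17 -> 3, delta = -14
For k < 6: P[k] unchanged, delta_P[k] = 0
For k >= 6: P[k] shifts by exactly -14
Delta array: [0, 0, 0, 0, 0, 0, -14, -14]

Answer: [0, 0, 0, 0, 0, 0, -14, -14]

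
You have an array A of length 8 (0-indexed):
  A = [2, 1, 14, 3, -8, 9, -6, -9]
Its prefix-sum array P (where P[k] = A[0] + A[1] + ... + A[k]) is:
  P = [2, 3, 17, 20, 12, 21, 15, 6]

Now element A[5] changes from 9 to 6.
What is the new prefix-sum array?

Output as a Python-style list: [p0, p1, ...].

Answer: [2, 3, 17, 20, 12, 18, 12, 3]

Derivation:
Change: A[5] 9 -> 6, delta = -3
P[k] for k < 5: unchanged (A[5] not included)
P[k] for k >= 5: shift by delta = -3
  P[0] = 2 + 0 = 2
  P[1] = 3 + 0 = 3
  P[2] = 17 + 0 = 17
  P[3] = 20 + 0 = 20
  P[4] = 12 + 0 = 12
  P[5] = 21 + -3 = 18
  P[6] = 15 + -3 = 12
  P[7] = 6 + -3 = 3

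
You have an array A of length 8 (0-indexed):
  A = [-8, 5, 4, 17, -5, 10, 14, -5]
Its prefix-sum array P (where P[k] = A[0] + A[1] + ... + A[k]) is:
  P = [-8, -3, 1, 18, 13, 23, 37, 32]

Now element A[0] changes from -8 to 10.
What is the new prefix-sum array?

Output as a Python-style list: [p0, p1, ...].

Change: A[0] -8 -> 10, delta = 18
P[k] for k < 0: unchanged (A[0] not included)
P[k] for k >= 0: shift by delta = 18
  P[0] = -8 + 18 = 10
  P[1] = -3 + 18 = 15
  P[2] = 1 + 18 = 19
  P[3] = 18 + 18 = 36
  P[4] = 13 + 18 = 31
  P[5] = 23 + 18 = 41
  P[6] = 37 + 18 = 55
  P[7] = 32 + 18 = 50

Answer: [10, 15, 19, 36, 31, 41, 55, 50]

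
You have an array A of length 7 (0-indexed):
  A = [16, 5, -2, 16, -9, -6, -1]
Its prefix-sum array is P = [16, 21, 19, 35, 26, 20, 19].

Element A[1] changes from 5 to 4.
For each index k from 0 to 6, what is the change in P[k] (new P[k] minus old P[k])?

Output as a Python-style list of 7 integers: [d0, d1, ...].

Answer: [0, -1, -1, -1, -1, -1, -1]

Derivation:
Element change: A[1] 5 -> 4, delta = -1
For k < 1: P[k] unchanged, delta_P[k] = 0
For k >= 1: P[k] shifts by exactly -1
Delta array: [0, -1, -1, -1, -1, -1, -1]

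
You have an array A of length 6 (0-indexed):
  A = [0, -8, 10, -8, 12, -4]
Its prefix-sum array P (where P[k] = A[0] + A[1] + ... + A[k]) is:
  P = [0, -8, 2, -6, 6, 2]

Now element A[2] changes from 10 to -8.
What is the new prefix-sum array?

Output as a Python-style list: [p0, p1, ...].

Change: A[2] 10 -> -8, delta = -18
P[k] for k < 2: unchanged (A[2] not included)
P[k] for k >= 2: shift by delta = -18
  P[0] = 0 + 0 = 0
  P[1] = -8 + 0 = -8
  P[2] = 2 + -18 = -16
  P[3] = -6 + -18 = -24
  P[4] = 6 + -18 = -12
  P[5] = 2 + -18 = -16

Answer: [0, -8, -16, -24, -12, -16]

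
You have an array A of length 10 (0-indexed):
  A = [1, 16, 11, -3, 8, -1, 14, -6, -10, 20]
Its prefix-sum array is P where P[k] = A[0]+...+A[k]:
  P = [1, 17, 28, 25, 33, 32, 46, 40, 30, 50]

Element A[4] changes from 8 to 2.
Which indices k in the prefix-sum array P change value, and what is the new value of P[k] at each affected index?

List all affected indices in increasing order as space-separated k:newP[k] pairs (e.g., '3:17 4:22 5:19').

Answer: 4:27 5:26 6:40 7:34 8:24 9:44

Derivation:
P[k] = A[0] + ... + A[k]
P[k] includes A[4] iff k >= 4
Affected indices: 4, 5, ..., 9; delta = -6
  P[4]: 33 + -6 = 27
  P[5]: 32 + -6 = 26
  P[6]: 46 + -6 = 40
  P[7]: 40 + -6 = 34
  P[8]: 30 + -6 = 24
  P[9]: 50 + -6 = 44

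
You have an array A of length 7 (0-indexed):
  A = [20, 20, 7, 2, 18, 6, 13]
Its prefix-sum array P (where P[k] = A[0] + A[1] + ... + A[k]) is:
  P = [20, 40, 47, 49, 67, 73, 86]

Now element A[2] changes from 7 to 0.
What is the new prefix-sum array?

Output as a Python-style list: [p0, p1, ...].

Answer: [20, 40, 40, 42, 60, 66, 79]

Derivation:
Change: A[2] 7 -> 0, delta = -7
P[k] for k < 2: unchanged (A[2] not included)
P[k] for k >= 2: shift by delta = -7
  P[0] = 20 + 0 = 20
  P[1] = 40 + 0 = 40
  P[2] = 47 + -7 = 40
  P[3] = 49 + -7 = 42
  P[4] = 67 + -7 = 60
  P[5] = 73 + -7 = 66
  P[6] = 86 + -7 = 79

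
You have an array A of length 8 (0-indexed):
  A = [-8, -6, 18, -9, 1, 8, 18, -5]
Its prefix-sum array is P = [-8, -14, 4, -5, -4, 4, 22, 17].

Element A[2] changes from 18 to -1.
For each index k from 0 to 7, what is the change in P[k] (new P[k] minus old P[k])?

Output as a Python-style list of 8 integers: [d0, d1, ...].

Element change: A[2] 18 -> -1, delta = -19
For k < 2: P[k] unchanged, delta_P[k] = 0
For k >= 2: P[k] shifts by exactly -19
Delta array: [0, 0, -19, -19, -19, -19, -19, -19]

Answer: [0, 0, -19, -19, -19, -19, -19, -19]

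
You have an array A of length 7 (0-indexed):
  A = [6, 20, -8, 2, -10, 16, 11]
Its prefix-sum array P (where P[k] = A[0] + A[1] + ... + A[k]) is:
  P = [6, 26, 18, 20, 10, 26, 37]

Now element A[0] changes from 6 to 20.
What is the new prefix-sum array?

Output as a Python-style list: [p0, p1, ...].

Change: A[0] 6 -> 20, delta = 14
P[k] for k < 0: unchanged (A[0] not included)
P[k] for k >= 0: shift by delta = 14
  P[0] = 6 + 14 = 20
  P[1] = 26 + 14 = 40
  P[2] = 18 + 14 = 32
  P[3] = 20 + 14 = 34
  P[4] = 10 + 14 = 24
  P[5] = 26 + 14 = 40
  P[6] = 37 + 14 = 51

Answer: [20, 40, 32, 34, 24, 40, 51]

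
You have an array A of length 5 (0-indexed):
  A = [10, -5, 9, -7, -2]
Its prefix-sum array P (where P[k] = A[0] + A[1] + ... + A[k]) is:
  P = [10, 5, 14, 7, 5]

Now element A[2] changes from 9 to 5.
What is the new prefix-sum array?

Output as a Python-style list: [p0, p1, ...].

Answer: [10, 5, 10, 3, 1]

Derivation:
Change: A[2] 9 -> 5, delta = -4
P[k] for k < 2: unchanged (A[2] not included)
P[k] for k >= 2: shift by delta = -4
  P[0] = 10 + 0 = 10
  P[1] = 5 + 0 = 5
  P[2] = 14 + -4 = 10
  P[3] = 7 + -4 = 3
  P[4] = 5 + -4 = 1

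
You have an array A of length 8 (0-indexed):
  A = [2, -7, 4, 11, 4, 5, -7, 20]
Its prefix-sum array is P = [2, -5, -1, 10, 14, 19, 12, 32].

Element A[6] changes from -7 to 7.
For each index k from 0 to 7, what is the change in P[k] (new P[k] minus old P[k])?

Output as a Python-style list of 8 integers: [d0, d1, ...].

Element change: A[6] -7 -> 7, delta = 14
For k < 6: P[k] unchanged, delta_P[k] = 0
For k >= 6: P[k] shifts by exactly 14
Delta array: [0, 0, 0, 0, 0, 0, 14, 14]

Answer: [0, 0, 0, 0, 0, 0, 14, 14]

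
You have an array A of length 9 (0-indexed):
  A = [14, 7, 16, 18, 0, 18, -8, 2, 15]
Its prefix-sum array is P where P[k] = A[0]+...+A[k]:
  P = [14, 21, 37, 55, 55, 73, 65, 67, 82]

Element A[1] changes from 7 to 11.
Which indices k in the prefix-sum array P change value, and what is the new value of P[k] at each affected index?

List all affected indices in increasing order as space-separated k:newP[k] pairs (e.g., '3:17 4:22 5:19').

Answer: 1:25 2:41 3:59 4:59 5:77 6:69 7:71 8:86

Derivation:
P[k] = A[0] + ... + A[k]
P[k] includes A[1] iff k >= 1
Affected indices: 1, 2, ..., 8; delta = 4
  P[1]: 21 + 4 = 25
  P[2]: 37 + 4 = 41
  P[3]: 55 + 4 = 59
  P[4]: 55 + 4 = 59
  P[5]: 73 + 4 = 77
  P[6]: 65 + 4 = 69
  P[7]: 67 + 4 = 71
  P[8]: 82 + 4 = 86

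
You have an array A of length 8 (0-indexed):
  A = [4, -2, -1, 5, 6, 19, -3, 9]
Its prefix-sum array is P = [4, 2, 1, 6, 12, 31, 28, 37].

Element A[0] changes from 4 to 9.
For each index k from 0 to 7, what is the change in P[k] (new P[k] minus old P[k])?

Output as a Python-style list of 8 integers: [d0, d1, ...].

Element change: A[0] 4 -> 9, delta = 5
For k < 0: P[k] unchanged, delta_P[k] = 0
For k >= 0: P[k] shifts by exactly 5
Delta array: [5, 5, 5, 5, 5, 5, 5, 5]

Answer: [5, 5, 5, 5, 5, 5, 5, 5]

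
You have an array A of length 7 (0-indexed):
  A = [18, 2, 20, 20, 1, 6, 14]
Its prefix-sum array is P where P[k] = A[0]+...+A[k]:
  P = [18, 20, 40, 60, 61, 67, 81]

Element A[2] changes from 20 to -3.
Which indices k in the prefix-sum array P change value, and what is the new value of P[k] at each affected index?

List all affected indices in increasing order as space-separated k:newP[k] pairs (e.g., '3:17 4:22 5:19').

P[k] = A[0] + ... + A[k]
P[k] includes A[2] iff k >= 2
Affected indices: 2, 3, ..., 6; delta = -23
  P[2]: 40 + -23 = 17
  P[3]: 60 + -23 = 37
  P[4]: 61 + -23 = 38
  P[5]: 67 + -23 = 44
  P[6]: 81 + -23 = 58

Answer: 2:17 3:37 4:38 5:44 6:58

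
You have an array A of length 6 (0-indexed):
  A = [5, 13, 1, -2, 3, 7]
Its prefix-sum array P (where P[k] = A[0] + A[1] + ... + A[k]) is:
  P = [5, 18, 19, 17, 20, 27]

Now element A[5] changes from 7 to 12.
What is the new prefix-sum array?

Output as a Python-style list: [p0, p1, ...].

Answer: [5, 18, 19, 17, 20, 32]

Derivation:
Change: A[5] 7 -> 12, delta = 5
P[k] for k < 5: unchanged (A[5] not included)
P[k] for k >= 5: shift by delta = 5
  P[0] = 5 + 0 = 5
  P[1] = 18 + 0 = 18
  P[2] = 19 + 0 = 19
  P[3] = 17 + 0 = 17
  P[4] = 20 + 0 = 20
  P[5] = 27 + 5 = 32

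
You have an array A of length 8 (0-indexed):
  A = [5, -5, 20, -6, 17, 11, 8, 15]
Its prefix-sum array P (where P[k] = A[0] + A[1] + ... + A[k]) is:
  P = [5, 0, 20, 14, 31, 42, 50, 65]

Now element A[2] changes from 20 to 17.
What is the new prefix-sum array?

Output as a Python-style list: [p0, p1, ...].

Change: A[2] 20 -> 17, delta = -3
P[k] for k < 2: unchanged (A[2] not included)
P[k] for k >= 2: shift by delta = -3
  P[0] = 5 + 0 = 5
  P[1] = 0 + 0 = 0
  P[2] = 20 + -3 = 17
  P[3] = 14 + -3 = 11
  P[4] = 31 + -3 = 28
  P[5] = 42 + -3 = 39
  P[6] = 50 + -3 = 47
  P[7] = 65 + -3 = 62

Answer: [5, 0, 17, 11, 28, 39, 47, 62]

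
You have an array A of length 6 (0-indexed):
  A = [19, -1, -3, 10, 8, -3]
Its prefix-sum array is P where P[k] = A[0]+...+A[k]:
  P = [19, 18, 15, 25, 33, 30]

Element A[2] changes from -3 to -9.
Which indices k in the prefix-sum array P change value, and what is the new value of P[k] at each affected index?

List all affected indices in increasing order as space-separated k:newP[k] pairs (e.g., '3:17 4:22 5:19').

Answer: 2:9 3:19 4:27 5:24

Derivation:
P[k] = A[0] + ... + A[k]
P[k] includes A[2] iff k >= 2
Affected indices: 2, 3, ..., 5; delta = -6
  P[2]: 15 + -6 = 9
  P[3]: 25 + -6 = 19
  P[4]: 33 + -6 = 27
  P[5]: 30 + -6 = 24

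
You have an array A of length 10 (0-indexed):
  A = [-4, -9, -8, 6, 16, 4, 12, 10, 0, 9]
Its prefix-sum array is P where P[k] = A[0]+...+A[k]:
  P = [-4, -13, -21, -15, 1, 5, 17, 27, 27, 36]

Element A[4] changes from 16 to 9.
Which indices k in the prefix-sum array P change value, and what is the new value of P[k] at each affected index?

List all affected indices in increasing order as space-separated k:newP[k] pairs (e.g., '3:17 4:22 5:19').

Answer: 4:-6 5:-2 6:10 7:20 8:20 9:29

Derivation:
P[k] = A[0] + ... + A[k]
P[k] includes A[4] iff k >= 4
Affected indices: 4, 5, ..., 9; delta = -7
  P[4]: 1 + -7 = -6
  P[5]: 5 + -7 = -2
  P[6]: 17 + -7 = 10
  P[7]: 27 + -7 = 20
  P[8]: 27 + -7 = 20
  P[9]: 36 + -7 = 29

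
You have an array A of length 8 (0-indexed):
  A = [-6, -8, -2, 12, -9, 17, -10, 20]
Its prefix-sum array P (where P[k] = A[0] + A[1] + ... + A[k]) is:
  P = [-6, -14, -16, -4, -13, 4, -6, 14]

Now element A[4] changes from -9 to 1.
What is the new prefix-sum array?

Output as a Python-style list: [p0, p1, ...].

Change: A[4] -9 -> 1, delta = 10
P[k] for k < 4: unchanged (A[4] not included)
P[k] for k >= 4: shift by delta = 10
  P[0] = -6 + 0 = -6
  P[1] = -14 + 0 = -14
  P[2] = -16 + 0 = -16
  P[3] = -4 + 0 = -4
  P[4] = -13 + 10 = -3
  P[5] = 4 + 10 = 14
  P[6] = -6 + 10 = 4
  P[7] = 14 + 10 = 24

Answer: [-6, -14, -16, -4, -3, 14, 4, 24]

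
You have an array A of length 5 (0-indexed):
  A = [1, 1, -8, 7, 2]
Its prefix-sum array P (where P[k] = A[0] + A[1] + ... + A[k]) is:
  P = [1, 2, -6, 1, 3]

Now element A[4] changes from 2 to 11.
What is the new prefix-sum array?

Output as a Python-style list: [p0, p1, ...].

Answer: [1, 2, -6, 1, 12]

Derivation:
Change: A[4] 2 -> 11, delta = 9
P[k] for k < 4: unchanged (A[4] not included)
P[k] for k >= 4: shift by delta = 9
  P[0] = 1 + 0 = 1
  P[1] = 2 + 0 = 2
  P[2] = -6 + 0 = -6
  P[3] = 1 + 0 = 1
  P[4] = 3 + 9 = 12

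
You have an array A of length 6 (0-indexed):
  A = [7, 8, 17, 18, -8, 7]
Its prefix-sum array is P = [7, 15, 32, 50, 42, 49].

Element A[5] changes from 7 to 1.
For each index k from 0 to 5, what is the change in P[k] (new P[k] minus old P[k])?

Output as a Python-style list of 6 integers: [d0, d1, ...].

Answer: [0, 0, 0, 0, 0, -6]

Derivation:
Element change: A[5] 7 -> 1, delta = -6
For k < 5: P[k] unchanged, delta_P[k] = 0
For k >= 5: P[k] shifts by exactly -6
Delta array: [0, 0, 0, 0, 0, -6]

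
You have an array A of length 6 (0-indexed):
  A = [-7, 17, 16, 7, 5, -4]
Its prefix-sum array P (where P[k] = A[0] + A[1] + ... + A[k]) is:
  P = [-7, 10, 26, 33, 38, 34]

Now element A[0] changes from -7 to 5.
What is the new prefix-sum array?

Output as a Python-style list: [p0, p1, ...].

Change: A[0] -7 -> 5, delta = 12
P[k] for k < 0: unchanged (A[0] not included)
P[k] for k >= 0: shift by delta = 12
  P[0] = -7 + 12 = 5
  P[1] = 10 + 12 = 22
  P[2] = 26 + 12 = 38
  P[3] = 33 + 12 = 45
  P[4] = 38 + 12 = 50
  P[5] = 34 + 12 = 46

Answer: [5, 22, 38, 45, 50, 46]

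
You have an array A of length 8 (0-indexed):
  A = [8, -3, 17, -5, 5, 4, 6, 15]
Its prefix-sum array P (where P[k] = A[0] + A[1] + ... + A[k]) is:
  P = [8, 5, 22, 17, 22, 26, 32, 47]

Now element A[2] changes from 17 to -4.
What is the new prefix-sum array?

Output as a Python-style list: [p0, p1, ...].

Answer: [8, 5, 1, -4, 1, 5, 11, 26]

Derivation:
Change: A[2] 17 -> -4, delta = -21
P[k] for k < 2: unchanged (A[2] not included)
P[k] for k >= 2: shift by delta = -21
  P[0] = 8 + 0 = 8
  P[1] = 5 + 0 = 5
  P[2] = 22 + -21 = 1
  P[3] = 17 + -21 = -4
  P[4] = 22 + -21 = 1
  P[5] = 26 + -21 = 5
  P[6] = 32 + -21 = 11
  P[7] = 47 + -21 = 26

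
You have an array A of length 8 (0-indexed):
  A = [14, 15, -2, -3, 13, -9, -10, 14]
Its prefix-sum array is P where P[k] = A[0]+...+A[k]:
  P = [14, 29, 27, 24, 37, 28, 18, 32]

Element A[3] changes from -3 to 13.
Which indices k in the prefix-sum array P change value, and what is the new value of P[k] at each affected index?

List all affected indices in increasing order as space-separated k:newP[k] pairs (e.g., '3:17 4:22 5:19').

Answer: 3:40 4:53 5:44 6:34 7:48

Derivation:
P[k] = A[0] + ... + A[k]
P[k] includes A[3] iff k >= 3
Affected indices: 3, 4, ..., 7; delta = 16
  P[3]: 24 + 16 = 40
  P[4]: 37 + 16 = 53
  P[5]: 28 + 16 = 44
  P[6]: 18 + 16 = 34
  P[7]: 32 + 16 = 48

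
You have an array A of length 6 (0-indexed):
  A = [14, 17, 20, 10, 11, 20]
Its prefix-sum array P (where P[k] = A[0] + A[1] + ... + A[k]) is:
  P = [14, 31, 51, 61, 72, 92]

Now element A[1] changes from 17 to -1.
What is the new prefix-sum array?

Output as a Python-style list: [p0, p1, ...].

Change: A[1] 17 -> -1, delta = -18
P[k] for k < 1: unchanged (A[1] not included)
P[k] for k >= 1: shift by delta = -18
  P[0] = 14 + 0 = 14
  P[1] = 31 + -18 = 13
  P[2] = 51 + -18 = 33
  P[3] = 61 + -18 = 43
  P[4] = 72 + -18 = 54
  P[5] = 92 + -18 = 74

Answer: [14, 13, 33, 43, 54, 74]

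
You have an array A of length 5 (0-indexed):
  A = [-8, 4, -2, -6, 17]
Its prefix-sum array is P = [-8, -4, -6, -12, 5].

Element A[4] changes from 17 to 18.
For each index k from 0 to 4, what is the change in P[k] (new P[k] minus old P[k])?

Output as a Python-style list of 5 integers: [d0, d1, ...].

Element change: A[4] 17 -> 18, delta = 1
For k < 4: P[k] unchanged, delta_P[k] = 0
For k >= 4: P[k] shifts by exactly 1
Delta array: [0, 0, 0, 0, 1]

Answer: [0, 0, 0, 0, 1]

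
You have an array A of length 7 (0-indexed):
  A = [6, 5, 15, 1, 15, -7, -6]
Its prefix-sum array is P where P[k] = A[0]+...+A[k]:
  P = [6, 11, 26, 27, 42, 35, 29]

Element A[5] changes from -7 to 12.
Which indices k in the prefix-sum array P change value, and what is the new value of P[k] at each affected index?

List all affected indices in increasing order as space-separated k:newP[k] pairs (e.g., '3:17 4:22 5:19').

P[k] = A[0] + ... + A[k]
P[k] includes A[5] iff k >= 5
Affected indices: 5, 6, ..., 6; delta = 19
  P[5]: 35 + 19 = 54
  P[6]: 29 + 19 = 48

Answer: 5:54 6:48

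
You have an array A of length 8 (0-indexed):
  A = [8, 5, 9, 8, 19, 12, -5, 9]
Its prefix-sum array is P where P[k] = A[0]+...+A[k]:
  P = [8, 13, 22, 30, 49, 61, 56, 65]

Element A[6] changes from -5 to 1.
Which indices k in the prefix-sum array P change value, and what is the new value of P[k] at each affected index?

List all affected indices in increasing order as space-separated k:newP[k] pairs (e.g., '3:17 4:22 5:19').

Answer: 6:62 7:71

Derivation:
P[k] = A[0] + ... + A[k]
P[k] includes A[6] iff k >= 6
Affected indices: 6, 7, ..., 7; delta = 6
  P[6]: 56 + 6 = 62
  P[7]: 65 + 6 = 71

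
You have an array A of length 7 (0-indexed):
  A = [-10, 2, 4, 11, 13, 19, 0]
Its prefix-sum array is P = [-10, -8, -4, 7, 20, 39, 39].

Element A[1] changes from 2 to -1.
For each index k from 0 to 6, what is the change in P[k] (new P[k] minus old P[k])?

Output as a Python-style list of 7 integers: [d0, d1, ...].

Answer: [0, -3, -3, -3, -3, -3, -3]

Derivation:
Element change: A[1] 2 -> -1, delta = -3
For k < 1: P[k] unchanged, delta_P[k] = 0
For k >= 1: P[k] shifts by exactly -3
Delta array: [0, -3, -3, -3, -3, -3, -3]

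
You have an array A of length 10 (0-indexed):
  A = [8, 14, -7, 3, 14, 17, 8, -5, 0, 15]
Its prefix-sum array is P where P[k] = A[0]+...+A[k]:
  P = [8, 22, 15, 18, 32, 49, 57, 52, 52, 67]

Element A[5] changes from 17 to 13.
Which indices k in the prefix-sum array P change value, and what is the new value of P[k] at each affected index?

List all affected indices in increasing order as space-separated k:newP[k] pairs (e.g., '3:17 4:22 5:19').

P[k] = A[0] + ... + A[k]
P[k] includes A[5] iff k >= 5
Affected indices: 5, 6, ..., 9; delta = -4
  P[5]: 49 + -4 = 45
  P[6]: 57 + -4 = 53
  P[7]: 52 + -4 = 48
  P[8]: 52 + -4 = 48
  P[9]: 67 + -4 = 63

Answer: 5:45 6:53 7:48 8:48 9:63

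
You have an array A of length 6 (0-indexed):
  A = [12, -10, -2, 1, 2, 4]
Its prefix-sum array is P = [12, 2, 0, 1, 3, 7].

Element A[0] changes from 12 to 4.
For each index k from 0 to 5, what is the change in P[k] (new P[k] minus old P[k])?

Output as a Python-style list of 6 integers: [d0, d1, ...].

Answer: [-8, -8, -8, -8, -8, -8]

Derivation:
Element change: A[0] 12 -> 4, delta = -8
For k < 0: P[k] unchanged, delta_P[k] = 0
For k >= 0: P[k] shifts by exactly -8
Delta array: [-8, -8, -8, -8, -8, -8]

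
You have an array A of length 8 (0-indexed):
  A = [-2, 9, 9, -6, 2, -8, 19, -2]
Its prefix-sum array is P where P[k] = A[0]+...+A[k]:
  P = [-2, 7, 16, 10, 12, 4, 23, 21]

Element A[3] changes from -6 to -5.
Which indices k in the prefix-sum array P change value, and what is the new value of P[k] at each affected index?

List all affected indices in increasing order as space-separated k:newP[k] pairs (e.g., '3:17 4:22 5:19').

P[k] = A[0] + ... + A[k]
P[k] includes A[3] iff k >= 3
Affected indices: 3, 4, ..., 7; delta = 1
  P[3]: 10 + 1 = 11
  P[4]: 12 + 1 = 13
  P[5]: 4 + 1 = 5
  P[6]: 23 + 1 = 24
  P[7]: 21 + 1 = 22

Answer: 3:11 4:13 5:5 6:24 7:22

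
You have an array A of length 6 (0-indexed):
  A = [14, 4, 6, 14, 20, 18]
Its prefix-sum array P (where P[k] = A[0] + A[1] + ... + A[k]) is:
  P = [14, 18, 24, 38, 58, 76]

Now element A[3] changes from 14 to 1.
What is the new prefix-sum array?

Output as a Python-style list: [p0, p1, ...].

Answer: [14, 18, 24, 25, 45, 63]

Derivation:
Change: A[3] 14 -> 1, delta = -13
P[k] for k < 3: unchanged (A[3] not included)
P[k] for k >= 3: shift by delta = -13
  P[0] = 14 + 0 = 14
  P[1] = 18 + 0 = 18
  P[2] = 24 + 0 = 24
  P[3] = 38 + -13 = 25
  P[4] = 58 + -13 = 45
  P[5] = 76 + -13 = 63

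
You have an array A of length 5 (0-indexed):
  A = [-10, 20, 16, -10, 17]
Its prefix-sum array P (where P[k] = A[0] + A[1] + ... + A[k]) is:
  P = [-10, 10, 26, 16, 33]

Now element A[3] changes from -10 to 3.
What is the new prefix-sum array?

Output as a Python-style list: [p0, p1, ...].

Answer: [-10, 10, 26, 29, 46]

Derivation:
Change: A[3] -10 -> 3, delta = 13
P[k] for k < 3: unchanged (A[3] not included)
P[k] for k >= 3: shift by delta = 13
  P[0] = -10 + 0 = -10
  P[1] = 10 + 0 = 10
  P[2] = 26 + 0 = 26
  P[3] = 16 + 13 = 29
  P[4] = 33 + 13 = 46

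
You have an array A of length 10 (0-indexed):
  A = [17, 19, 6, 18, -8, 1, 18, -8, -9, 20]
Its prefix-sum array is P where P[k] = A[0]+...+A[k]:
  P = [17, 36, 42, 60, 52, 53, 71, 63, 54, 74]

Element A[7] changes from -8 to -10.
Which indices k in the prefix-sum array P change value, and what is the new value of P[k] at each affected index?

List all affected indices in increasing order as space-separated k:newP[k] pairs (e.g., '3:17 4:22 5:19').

P[k] = A[0] + ... + A[k]
P[k] includes A[7] iff k >= 7
Affected indices: 7, 8, ..., 9; delta = -2
  P[7]: 63 + -2 = 61
  P[8]: 54 + -2 = 52
  P[9]: 74 + -2 = 72

Answer: 7:61 8:52 9:72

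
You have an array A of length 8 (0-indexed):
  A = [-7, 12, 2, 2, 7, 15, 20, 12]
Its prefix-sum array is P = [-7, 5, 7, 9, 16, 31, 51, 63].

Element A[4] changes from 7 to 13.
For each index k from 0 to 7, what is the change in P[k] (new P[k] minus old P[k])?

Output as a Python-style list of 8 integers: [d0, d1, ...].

Element change: A[4] 7 -> 13, delta = 6
For k < 4: P[k] unchanged, delta_P[k] = 0
For k >= 4: P[k] shifts by exactly 6
Delta array: [0, 0, 0, 0, 6, 6, 6, 6]

Answer: [0, 0, 0, 0, 6, 6, 6, 6]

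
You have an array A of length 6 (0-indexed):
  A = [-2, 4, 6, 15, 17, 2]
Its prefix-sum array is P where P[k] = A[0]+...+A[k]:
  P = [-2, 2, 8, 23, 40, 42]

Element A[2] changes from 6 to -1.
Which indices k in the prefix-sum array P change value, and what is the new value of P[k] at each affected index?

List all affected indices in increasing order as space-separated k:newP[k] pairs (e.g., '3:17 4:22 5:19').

Answer: 2:1 3:16 4:33 5:35

Derivation:
P[k] = A[0] + ... + A[k]
P[k] includes A[2] iff k >= 2
Affected indices: 2, 3, ..., 5; delta = -7
  P[2]: 8 + -7 = 1
  P[3]: 23 + -7 = 16
  P[4]: 40 + -7 = 33
  P[5]: 42 + -7 = 35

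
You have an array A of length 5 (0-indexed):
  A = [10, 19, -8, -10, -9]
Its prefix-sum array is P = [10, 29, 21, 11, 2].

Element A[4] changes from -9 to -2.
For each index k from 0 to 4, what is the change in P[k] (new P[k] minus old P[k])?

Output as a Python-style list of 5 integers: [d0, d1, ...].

Element change: A[4] -9 -> -2, delta = 7
For k < 4: P[k] unchanged, delta_P[k] = 0
For k >= 4: P[k] shifts by exactly 7
Delta array: [0, 0, 0, 0, 7]

Answer: [0, 0, 0, 0, 7]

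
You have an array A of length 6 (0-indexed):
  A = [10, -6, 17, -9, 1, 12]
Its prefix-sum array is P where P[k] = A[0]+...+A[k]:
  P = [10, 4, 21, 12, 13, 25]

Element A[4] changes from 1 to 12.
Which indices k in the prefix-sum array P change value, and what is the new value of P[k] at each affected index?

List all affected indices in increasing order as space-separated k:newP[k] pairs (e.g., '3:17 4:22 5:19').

P[k] = A[0] + ... + A[k]
P[k] includes A[4] iff k >= 4
Affected indices: 4, 5, ..., 5; delta = 11
  P[4]: 13 + 11 = 24
  P[5]: 25 + 11 = 36

Answer: 4:24 5:36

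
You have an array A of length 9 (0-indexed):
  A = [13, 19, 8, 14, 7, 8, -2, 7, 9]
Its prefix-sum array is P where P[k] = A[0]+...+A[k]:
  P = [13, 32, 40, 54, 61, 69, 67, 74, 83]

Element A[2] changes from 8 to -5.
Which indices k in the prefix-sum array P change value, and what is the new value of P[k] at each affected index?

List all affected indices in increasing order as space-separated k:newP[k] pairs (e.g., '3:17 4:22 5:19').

Answer: 2:27 3:41 4:48 5:56 6:54 7:61 8:70

Derivation:
P[k] = A[0] + ... + A[k]
P[k] includes A[2] iff k >= 2
Affected indices: 2, 3, ..., 8; delta = -13
  P[2]: 40 + -13 = 27
  P[3]: 54 + -13 = 41
  P[4]: 61 + -13 = 48
  P[5]: 69 + -13 = 56
  P[6]: 67 + -13 = 54
  P[7]: 74 + -13 = 61
  P[8]: 83 + -13 = 70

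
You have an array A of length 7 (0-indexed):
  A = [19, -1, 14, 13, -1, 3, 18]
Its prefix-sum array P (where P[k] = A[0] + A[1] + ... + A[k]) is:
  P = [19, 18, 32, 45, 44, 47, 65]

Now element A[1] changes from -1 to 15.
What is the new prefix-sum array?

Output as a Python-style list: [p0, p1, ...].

Answer: [19, 34, 48, 61, 60, 63, 81]

Derivation:
Change: A[1] -1 -> 15, delta = 16
P[k] for k < 1: unchanged (A[1] not included)
P[k] for k >= 1: shift by delta = 16
  P[0] = 19 + 0 = 19
  P[1] = 18 + 16 = 34
  P[2] = 32 + 16 = 48
  P[3] = 45 + 16 = 61
  P[4] = 44 + 16 = 60
  P[5] = 47 + 16 = 63
  P[6] = 65 + 16 = 81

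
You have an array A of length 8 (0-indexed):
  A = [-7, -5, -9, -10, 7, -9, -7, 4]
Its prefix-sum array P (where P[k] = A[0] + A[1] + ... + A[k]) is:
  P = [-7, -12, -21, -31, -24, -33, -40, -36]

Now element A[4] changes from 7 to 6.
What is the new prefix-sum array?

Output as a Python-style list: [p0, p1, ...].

Answer: [-7, -12, -21, -31, -25, -34, -41, -37]

Derivation:
Change: A[4] 7 -> 6, delta = -1
P[k] for k < 4: unchanged (A[4] not included)
P[k] for k >= 4: shift by delta = -1
  P[0] = -7 + 0 = -7
  P[1] = -12 + 0 = -12
  P[2] = -21 + 0 = -21
  P[3] = -31 + 0 = -31
  P[4] = -24 + -1 = -25
  P[5] = -33 + -1 = -34
  P[6] = -40 + -1 = -41
  P[7] = -36 + -1 = -37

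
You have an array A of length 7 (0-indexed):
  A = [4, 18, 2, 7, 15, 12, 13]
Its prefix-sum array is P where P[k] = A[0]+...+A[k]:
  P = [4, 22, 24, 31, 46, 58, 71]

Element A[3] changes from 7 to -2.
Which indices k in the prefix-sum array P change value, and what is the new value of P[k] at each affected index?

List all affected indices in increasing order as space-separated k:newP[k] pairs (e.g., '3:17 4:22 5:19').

P[k] = A[0] + ... + A[k]
P[k] includes A[3] iff k >= 3
Affected indices: 3, 4, ..., 6; delta = -9
  P[3]: 31 + -9 = 22
  P[4]: 46 + -9 = 37
  P[5]: 58 + -9 = 49
  P[6]: 71 + -9 = 62

Answer: 3:22 4:37 5:49 6:62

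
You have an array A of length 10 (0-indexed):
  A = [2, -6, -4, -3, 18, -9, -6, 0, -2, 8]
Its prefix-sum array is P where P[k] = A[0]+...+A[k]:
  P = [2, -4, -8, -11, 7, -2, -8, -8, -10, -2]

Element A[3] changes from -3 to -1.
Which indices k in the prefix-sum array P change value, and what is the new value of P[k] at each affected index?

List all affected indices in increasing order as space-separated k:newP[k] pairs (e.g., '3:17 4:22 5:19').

Answer: 3:-9 4:9 5:0 6:-6 7:-6 8:-8 9:0

Derivation:
P[k] = A[0] + ... + A[k]
P[k] includes A[3] iff k >= 3
Affected indices: 3, 4, ..., 9; delta = 2
  P[3]: -11 + 2 = -9
  P[4]: 7 + 2 = 9
  P[5]: -2 + 2 = 0
  P[6]: -8 + 2 = -6
  P[7]: -8 + 2 = -6
  P[8]: -10 + 2 = -8
  P[9]: -2 + 2 = 0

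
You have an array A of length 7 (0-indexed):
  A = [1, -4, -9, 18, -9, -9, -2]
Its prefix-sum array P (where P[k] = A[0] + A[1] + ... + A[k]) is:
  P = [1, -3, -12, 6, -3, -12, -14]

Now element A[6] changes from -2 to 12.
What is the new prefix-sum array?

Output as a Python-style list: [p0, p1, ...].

Answer: [1, -3, -12, 6, -3, -12, 0]

Derivation:
Change: A[6] -2 -> 12, delta = 14
P[k] for k < 6: unchanged (A[6] not included)
P[k] for k >= 6: shift by delta = 14
  P[0] = 1 + 0 = 1
  P[1] = -3 + 0 = -3
  P[2] = -12 + 0 = -12
  P[3] = 6 + 0 = 6
  P[4] = -3 + 0 = -3
  P[5] = -12 + 0 = -12
  P[6] = -14 + 14 = 0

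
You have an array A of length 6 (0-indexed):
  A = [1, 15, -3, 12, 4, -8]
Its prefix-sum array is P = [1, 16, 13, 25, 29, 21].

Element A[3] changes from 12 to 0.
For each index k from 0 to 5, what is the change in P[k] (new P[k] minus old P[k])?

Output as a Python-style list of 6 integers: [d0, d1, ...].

Element change: A[3] 12 -> 0, delta = -12
For k < 3: P[k] unchanged, delta_P[k] = 0
For k >= 3: P[k] shifts by exactly -12
Delta array: [0, 0, 0, -12, -12, -12]

Answer: [0, 0, 0, -12, -12, -12]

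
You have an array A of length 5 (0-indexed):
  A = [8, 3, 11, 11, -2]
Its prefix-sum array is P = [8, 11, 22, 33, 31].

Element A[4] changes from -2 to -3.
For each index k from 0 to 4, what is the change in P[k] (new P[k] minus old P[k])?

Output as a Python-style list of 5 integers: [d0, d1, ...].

Answer: [0, 0, 0, 0, -1]

Derivation:
Element change: A[4] -2 -> -3, delta = -1
For k < 4: P[k] unchanged, delta_P[k] = 0
For k >= 4: P[k] shifts by exactly -1
Delta array: [0, 0, 0, 0, -1]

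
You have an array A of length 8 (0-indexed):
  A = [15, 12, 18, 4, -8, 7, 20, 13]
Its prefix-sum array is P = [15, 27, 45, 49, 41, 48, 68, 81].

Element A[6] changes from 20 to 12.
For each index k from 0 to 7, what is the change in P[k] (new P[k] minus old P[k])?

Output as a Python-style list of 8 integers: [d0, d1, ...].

Element change: A[6] 20 -> 12, delta = -8
For k < 6: P[k] unchanged, delta_P[k] = 0
For k >= 6: P[k] shifts by exactly -8
Delta array: [0, 0, 0, 0, 0, 0, -8, -8]

Answer: [0, 0, 0, 0, 0, 0, -8, -8]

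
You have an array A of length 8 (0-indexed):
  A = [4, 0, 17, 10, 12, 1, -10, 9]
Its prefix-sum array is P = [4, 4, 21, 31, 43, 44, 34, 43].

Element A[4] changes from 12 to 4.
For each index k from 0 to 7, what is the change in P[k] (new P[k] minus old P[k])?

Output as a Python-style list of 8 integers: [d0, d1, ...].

Element change: A[4] 12 -> 4, delta = -8
For k < 4: P[k] unchanged, delta_P[k] = 0
For k >= 4: P[k] shifts by exactly -8
Delta array: [0, 0, 0, 0, -8, -8, -8, -8]

Answer: [0, 0, 0, 0, -8, -8, -8, -8]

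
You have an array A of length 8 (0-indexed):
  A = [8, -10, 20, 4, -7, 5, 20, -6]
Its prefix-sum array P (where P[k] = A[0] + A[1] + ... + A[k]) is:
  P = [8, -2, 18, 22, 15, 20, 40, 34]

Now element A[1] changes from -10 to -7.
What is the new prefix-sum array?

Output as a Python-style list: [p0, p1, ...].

Answer: [8, 1, 21, 25, 18, 23, 43, 37]

Derivation:
Change: A[1] -10 -> -7, delta = 3
P[k] for k < 1: unchanged (A[1] not included)
P[k] for k >= 1: shift by delta = 3
  P[0] = 8 + 0 = 8
  P[1] = -2 + 3 = 1
  P[2] = 18 + 3 = 21
  P[3] = 22 + 3 = 25
  P[4] = 15 + 3 = 18
  P[5] = 20 + 3 = 23
  P[6] = 40 + 3 = 43
  P[7] = 34 + 3 = 37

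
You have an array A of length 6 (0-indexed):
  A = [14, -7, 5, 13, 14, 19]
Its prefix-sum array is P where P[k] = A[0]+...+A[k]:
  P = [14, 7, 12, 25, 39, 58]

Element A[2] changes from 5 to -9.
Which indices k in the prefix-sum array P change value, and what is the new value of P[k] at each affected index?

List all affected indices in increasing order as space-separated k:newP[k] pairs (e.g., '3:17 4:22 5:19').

Answer: 2:-2 3:11 4:25 5:44

Derivation:
P[k] = A[0] + ... + A[k]
P[k] includes A[2] iff k >= 2
Affected indices: 2, 3, ..., 5; delta = -14
  P[2]: 12 + -14 = -2
  P[3]: 25 + -14 = 11
  P[4]: 39 + -14 = 25
  P[5]: 58 + -14 = 44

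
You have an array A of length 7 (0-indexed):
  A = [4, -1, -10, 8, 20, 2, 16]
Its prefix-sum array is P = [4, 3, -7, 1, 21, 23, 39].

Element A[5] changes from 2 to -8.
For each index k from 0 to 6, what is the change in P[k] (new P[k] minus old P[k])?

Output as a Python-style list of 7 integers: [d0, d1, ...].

Answer: [0, 0, 0, 0, 0, -10, -10]

Derivation:
Element change: A[5] 2 -> -8, delta = -10
For k < 5: P[k] unchanged, delta_P[k] = 0
For k >= 5: P[k] shifts by exactly -10
Delta array: [0, 0, 0, 0, 0, -10, -10]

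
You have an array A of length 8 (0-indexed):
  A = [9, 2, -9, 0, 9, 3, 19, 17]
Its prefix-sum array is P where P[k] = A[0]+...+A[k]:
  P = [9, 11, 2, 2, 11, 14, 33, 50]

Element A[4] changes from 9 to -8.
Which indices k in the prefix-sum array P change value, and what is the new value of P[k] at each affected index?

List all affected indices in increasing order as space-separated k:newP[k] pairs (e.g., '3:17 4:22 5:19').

Answer: 4:-6 5:-3 6:16 7:33

Derivation:
P[k] = A[0] + ... + A[k]
P[k] includes A[4] iff k >= 4
Affected indices: 4, 5, ..., 7; delta = -17
  P[4]: 11 + -17 = -6
  P[5]: 14 + -17 = -3
  P[6]: 33 + -17 = 16
  P[7]: 50 + -17 = 33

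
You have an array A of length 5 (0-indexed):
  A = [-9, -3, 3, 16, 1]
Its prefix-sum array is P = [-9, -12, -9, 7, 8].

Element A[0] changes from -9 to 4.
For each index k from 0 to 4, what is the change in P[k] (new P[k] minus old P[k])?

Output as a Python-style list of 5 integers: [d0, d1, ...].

Answer: [13, 13, 13, 13, 13]

Derivation:
Element change: A[0] -9 -> 4, delta = 13
For k < 0: P[k] unchanged, delta_P[k] = 0
For k >= 0: P[k] shifts by exactly 13
Delta array: [13, 13, 13, 13, 13]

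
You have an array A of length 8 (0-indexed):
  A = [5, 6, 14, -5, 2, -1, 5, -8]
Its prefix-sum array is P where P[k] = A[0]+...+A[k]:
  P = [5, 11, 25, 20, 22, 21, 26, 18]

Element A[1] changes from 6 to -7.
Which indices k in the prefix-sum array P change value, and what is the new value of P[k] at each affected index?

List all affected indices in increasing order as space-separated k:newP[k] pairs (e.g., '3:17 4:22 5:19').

P[k] = A[0] + ... + A[k]
P[k] includes A[1] iff k >= 1
Affected indices: 1, 2, ..., 7; delta = -13
  P[1]: 11 + -13 = -2
  P[2]: 25 + -13 = 12
  P[3]: 20 + -13 = 7
  P[4]: 22 + -13 = 9
  P[5]: 21 + -13 = 8
  P[6]: 26 + -13 = 13
  P[7]: 18 + -13 = 5

Answer: 1:-2 2:12 3:7 4:9 5:8 6:13 7:5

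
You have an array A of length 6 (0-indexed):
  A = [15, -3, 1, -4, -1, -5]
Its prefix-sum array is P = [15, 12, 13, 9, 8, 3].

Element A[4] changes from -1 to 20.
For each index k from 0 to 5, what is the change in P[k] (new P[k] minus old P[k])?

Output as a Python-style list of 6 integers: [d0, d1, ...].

Answer: [0, 0, 0, 0, 21, 21]

Derivation:
Element change: A[4] -1 -> 20, delta = 21
For k < 4: P[k] unchanged, delta_P[k] = 0
For k >= 4: P[k] shifts by exactly 21
Delta array: [0, 0, 0, 0, 21, 21]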